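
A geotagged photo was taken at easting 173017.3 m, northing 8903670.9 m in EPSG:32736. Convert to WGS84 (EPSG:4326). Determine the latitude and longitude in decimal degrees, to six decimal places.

Zone 36S: λ₀ = 33°, k₀ = 0.9996, false easting 500000 m, false northing 10000000 m.
Meridian distance M = (N − FN)/k₀ = -1096767.8 m.
Inverse transverse Mercator on WGS84 gives φ = -9.90460022°, λ = 30.01859996°.

lat -9.904600°, lon 30.018600°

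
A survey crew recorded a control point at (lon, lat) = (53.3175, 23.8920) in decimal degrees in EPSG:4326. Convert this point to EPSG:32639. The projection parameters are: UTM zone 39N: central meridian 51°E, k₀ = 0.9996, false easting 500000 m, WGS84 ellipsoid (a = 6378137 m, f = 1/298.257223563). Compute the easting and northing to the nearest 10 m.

Zone 39 central meridian λ₀ = 6×39 − 183 = 51°; Δλ = +2.3175°.
Transverse Mercator on WGS84 with k₀ = 0.9996 gives E = 735955.243 m, N = 2644202.943 m.

E 735960 m, N 2644200 m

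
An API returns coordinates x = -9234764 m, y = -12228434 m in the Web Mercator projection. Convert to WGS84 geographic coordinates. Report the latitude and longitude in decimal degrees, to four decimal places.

lat -73.2735°, lon -82.9573°

R = 6378137 m. λ = x/R = -82.95729646°.
φ = 2·arctan(exp(y/R)) − 90° = 2·arctan(0.14701) − 90° = -73.27350005°.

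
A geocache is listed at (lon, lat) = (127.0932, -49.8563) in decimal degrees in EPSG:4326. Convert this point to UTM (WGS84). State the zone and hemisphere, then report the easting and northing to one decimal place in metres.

Longitude 127.0932° lies in the 6° band [126°, 132°), giving zone 52; latitude is south of the equator, so 52S.
Zone 52 central meridian λ₀ = 6×52 − 183 = 129°; Δλ = -1.9068°.
Transverse Mercator on WGS84 with k₀ = 0.9996 gives E = 362942.576 m, N = 4475602.642 m.

Zone 52S: E 362942.6 m, N 4475602.6 m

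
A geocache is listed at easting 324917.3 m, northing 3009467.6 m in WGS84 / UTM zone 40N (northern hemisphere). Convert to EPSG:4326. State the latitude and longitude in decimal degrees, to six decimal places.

lat 27.196800°, lon 55.232400°

Zone 40N: λ₀ = 57°, k₀ = 0.9996, false easting 500000 m.
Meridian distance M = (N − FN)/k₀ = 3010671.9 m.
Inverse transverse Mercator on WGS84 gives φ = 27.19680037°, λ = 55.23240029°.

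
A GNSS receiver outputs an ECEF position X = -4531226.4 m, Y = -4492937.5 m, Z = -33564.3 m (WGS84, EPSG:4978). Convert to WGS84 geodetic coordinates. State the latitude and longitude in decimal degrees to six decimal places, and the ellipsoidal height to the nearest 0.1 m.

lat -0.303400°, lon -135.243101°, h 3056.8 m

λ = atan2(Y, X) = -135.24310055°; p = √(X²+Y²) = 6381104.9 m.
Bowring's method on WGS84 (a = 6378137 m, b = 6356752.314 m) gives φ = -0.30340029°, h = 3056.793 m.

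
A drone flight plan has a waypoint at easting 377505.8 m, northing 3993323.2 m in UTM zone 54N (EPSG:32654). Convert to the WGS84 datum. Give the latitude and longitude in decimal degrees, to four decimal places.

Zone 54N: λ₀ = 141°, k₀ = 0.9996, false easting 500000 m.
Meridian distance M = (N − FN)/k₀ = 3994921.2 m.
Inverse transverse Mercator on WGS84 gives φ = 36.07680010°, λ = 139.63959984°.

lat 36.0768°, lon 139.6396°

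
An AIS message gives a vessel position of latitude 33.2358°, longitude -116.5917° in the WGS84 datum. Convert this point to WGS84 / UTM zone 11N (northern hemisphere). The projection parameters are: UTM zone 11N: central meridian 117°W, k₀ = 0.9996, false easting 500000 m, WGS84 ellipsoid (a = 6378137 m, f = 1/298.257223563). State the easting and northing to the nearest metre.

Zone 11 central meridian λ₀ = 6×11 − 183 = -117°; Δλ = +0.4083°.
Transverse Mercator on WGS84 with k₀ = 0.9996 gives E = 538040.034 m, N = 3677502.538 m.

E 538040 m, N 3677503 m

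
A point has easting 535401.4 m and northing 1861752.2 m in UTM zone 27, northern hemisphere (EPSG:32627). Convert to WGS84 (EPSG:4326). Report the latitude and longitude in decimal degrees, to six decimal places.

lat 16.838800°, lon -20.667700°

Zone 27N: λ₀ = -21°, k₀ = 0.9996, false easting 500000 m.
Meridian distance M = (N − FN)/k₀ = 1862497.2 m.
Inverse transverse Mercator on WGS84 gives φ = 16.83880030°, λ = -20.66769956°.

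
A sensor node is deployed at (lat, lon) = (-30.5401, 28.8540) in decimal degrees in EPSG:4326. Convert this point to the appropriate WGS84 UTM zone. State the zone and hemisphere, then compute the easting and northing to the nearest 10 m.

Longitude 28.8540° lies in the 6° band [24°, 30°), giving zone 35; latitude is south of the equator, so 35S.
Zone 35 central meridian λ₀ = 6×35 − 183 = 27°; Δλ = +1.8540°.
Transverse Mercator on WGS84 with k₀ = 0.9996 gives E = 677852.917 m, N = 6619902.220 m.

Zone 35S: E 677850 m, N 6619900 m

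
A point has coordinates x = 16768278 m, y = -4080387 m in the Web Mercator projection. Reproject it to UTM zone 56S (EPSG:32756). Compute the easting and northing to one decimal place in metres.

E 282285.2 m, N 6192801.3 m

Web Mercator inverse (R = 6378137 m) → φ = -34.38330216°, λ = 150.63200416°.
UTM 56S forward: E = 282285.196 m, N = 6192801.341 m.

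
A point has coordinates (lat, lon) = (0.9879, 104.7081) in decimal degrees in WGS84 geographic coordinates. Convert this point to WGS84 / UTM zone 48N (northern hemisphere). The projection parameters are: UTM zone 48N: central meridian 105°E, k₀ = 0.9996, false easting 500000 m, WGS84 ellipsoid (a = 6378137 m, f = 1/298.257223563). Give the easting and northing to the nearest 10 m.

Zone 48 central meridian λ₀ = 6×48 − 183 = 105°; Δλ = -0.2919°.
Transverse Mercator on WGS84 with k₀ = 0.9996 gives E = 467523.493 m, N = 109194.168 m.

E 467520 m, N 109190 m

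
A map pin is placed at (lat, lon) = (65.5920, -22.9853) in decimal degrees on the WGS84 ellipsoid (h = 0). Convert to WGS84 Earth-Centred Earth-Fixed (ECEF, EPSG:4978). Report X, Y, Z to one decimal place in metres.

X 2433153.5 m, Y -1032075.7 m, Z 5785295.7 m

WGS84: a = 6378137 m, e² = 0.006694380; N(φ) = a/√(1−e²sin²φ) = 6395914.351 m.
X = (N+h)·cosφ·cosλ = 2433153.494 m; Y = (N+h)·cosφ·sinλ = -1032075.726 m; Z = (N(1−e²)+h)·sinφ = 5785295.739 m.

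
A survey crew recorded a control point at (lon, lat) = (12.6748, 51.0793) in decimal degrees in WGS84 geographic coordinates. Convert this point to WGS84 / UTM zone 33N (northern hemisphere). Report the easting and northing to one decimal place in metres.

E 337129.3 m, N 5661215.3 m

Zone 33 central meridian λ₀ = 6×33 − 183 = 15°; Δλ = -2.3252°.
Transverse Mercator on WGS84 with k₀ = 0.9996 gives E = 337129.309 m, N = 5661215.262 m.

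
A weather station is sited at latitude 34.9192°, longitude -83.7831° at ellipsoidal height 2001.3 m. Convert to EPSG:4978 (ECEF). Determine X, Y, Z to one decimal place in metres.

WGS84: a = 6378137 m, e² = 0.006694380; N(φ) = a/√(1−e²sin²φ) = 6385143.805 m.
X = (N+h)·cosφ·cosλ = 567150.383 m; Y = (N+h)·cosφ·sinλ = -5206404.495 m; Z = (N(1−e²)+h)·sinφ = 3631666.043 m.

X 567150.4 m, Y -5206404.5 m, Z 3631666.0 m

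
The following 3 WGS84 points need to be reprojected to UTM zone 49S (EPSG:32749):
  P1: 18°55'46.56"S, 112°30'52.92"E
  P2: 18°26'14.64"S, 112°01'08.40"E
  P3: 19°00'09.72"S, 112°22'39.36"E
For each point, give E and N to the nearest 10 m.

UTM zone 49S: λ₀ = 111°, k₀ = 0.9996.
P1 (-18.9296°, 112.5147°) → (659503.705, 7906278.046) m.
P2 (-18.4374°, 112.0190°) → (607609.496, 7961118.458) m.
P3 (-19.0027°, 112.3776°) → (645000.996, 7898306.121) m.

P1: E 659500 m, N 7906280 m; P2: E 607610 m, N 7961120 m; P3: E 645000 m, N 7898310 m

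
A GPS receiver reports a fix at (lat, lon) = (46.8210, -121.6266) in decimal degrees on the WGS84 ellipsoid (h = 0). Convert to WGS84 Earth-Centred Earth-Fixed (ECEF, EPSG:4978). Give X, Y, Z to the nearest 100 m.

X -2292700 m, Y -3722900 m, Z 4628200 m

WGS84: a = 6378137 m, e² = 0.006694380; N(φ) = a/√(1−e²sin²φ) = 6389519.879 m.
X = (N+h)·cosφ·cosλ = -2292710.219 m; Y = (N+h)·cosφ·sinλ = -3722873.435 m; Z = (N(1−e²)+h)·sinφ = 4628170.809 m.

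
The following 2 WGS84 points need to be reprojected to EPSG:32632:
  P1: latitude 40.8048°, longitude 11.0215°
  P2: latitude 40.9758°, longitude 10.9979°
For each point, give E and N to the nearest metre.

P1: E 670517 m, N 4519055 m; P2: E 668093 m, N 4537993 m

UTM zone 32N: λ₀ = 9°, k₀ = 0.9996.
P1 (40.8048°, 11.0215°) → (670517.060, 4519054.549) m.
P2 (40.9758°, 10.9979°) → (668092.729, 4537992.830) m.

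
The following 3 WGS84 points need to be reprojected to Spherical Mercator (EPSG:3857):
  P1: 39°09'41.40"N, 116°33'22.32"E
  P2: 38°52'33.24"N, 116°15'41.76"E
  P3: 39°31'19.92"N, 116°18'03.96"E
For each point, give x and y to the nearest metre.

P1: x 12974977 m, y 4744832 m; P2: x 12942182 m, y 4703911 m; P3: x 12946579 m, y 4796751 m

Web Mercator: x = R·λ, y = R·ln tan(π/4+φ/2), R = 6378137 m.
P1 (39.1615°, 116.5562°) → (12974976.833, 4744831.534) m.
P2 (38.8759°, 116.2616°) → (12942182.111, 4703910.870) m.
P3 (39.5222°, 116.3011°) → (12946579.231, 4796750.685) m.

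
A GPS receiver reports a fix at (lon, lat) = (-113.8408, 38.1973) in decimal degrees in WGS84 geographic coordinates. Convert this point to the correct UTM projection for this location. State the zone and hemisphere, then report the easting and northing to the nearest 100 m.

Longitude -113.8408° lies in the 6° band [-114°, -108°), giving zone 12; latitude is north of the equator, so 12N.
Zone 12 central meridian λ₀ = 6×12 − 183 = -111°; Δλ = -2.8408°.
Transverse Mercator on WGS84 with k₀ = 0.9996 gives E = 251230.850 m, N = 4231521.584 m.

Zone 12N: E 251200 m, N 4231500 m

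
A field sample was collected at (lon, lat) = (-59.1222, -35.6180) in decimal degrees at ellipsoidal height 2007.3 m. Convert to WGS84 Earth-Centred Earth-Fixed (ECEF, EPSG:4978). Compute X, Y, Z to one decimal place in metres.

WGS84: a = 6378137 m, e² = 0.006694380; N(φ) = a/√(1−e²sin²φ) = 6385390.123 m.
X = (N+h)·cosφ·cosλ = 2664800.138 m; Y = (N+h)·cosφ·sinλ = -4456474.227 m; Z = (N(1−e²)+h)·sinφ = -3694987.713 m.

X 2664800.1 m, Y -4456474.2 m, Z -3694987.7 m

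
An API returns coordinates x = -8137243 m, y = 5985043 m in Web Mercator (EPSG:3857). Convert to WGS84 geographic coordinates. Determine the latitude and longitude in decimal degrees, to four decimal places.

R = 6378137 m. λ = x/R = -73.09809757°.
φ = 2·arctan(exp(y/R)) − 90° = 2·arctan(2.55581) − 90° = 47.26260056°.

lat 47.2626°, lon -73.0981°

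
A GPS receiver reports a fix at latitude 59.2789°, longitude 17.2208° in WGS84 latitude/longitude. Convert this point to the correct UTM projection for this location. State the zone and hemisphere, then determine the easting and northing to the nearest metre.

Longitude 17.2208° lies in the 6° band [12°, 18°), giving zone 33; latitude is north of the equator, so 33N.
Zone 33 central meridian λ₀ = 6×33 − 183 = 15°; Δλ = +2.2208°.
Transverse Mercator on WGS84 with k₀ = 0.9996 gives E = 626541.626 m, N = 6573217.001 m.

Zone 33N: E 626542 m, N 6573217 m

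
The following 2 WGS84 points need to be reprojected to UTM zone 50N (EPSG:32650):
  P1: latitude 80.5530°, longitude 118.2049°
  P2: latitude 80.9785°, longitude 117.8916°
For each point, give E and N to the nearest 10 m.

UTM zone 50N: λ₀ = 117°, k₀ = 0.9996.
P1 (80.5530°, 118.2049°) → (522076.948, 8943539.069) m.
P2 (80.9785°, 117.8916°) → (515607.508, 8990924.424) m.

P1: E 522080 m, N 8943540 m; P2: E 515610 m, N 8990920 m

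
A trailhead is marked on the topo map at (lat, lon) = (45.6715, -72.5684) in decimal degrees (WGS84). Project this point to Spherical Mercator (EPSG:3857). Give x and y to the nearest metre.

Web Mercator is spherical with R = a = 6378137 m.
x = R·λ = 6378137 × -1.266557513 = -8078277.336 m.
y = R·ln tan(π/4 + φ/2) = 6378137 × 0.898046284 = 5727862.235 m.

x -8078277 m, y 5727862 m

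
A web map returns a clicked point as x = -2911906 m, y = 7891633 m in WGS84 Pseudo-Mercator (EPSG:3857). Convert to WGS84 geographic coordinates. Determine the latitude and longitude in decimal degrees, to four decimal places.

lat 57.6379°, lon -26.1581°

R = 6378137 m. λ = x/R = -26.15809666°.
φ = 2·arctan(exp(y/R)) − 90° = 2·arctan(3.44628) − 90° = 57.63789896°.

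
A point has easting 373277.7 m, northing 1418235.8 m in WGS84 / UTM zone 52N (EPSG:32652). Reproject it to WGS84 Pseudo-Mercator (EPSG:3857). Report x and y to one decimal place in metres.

x 14230226.6 m, y 1439917.2 m

Unproject from UTM 52N (λ₀ = 129°) → φ = 12.82649966°, λ = 127.83230023°.
Web Mercator (R = 6378137 m): x = 14230226.568 m, y = 1439917.160 m.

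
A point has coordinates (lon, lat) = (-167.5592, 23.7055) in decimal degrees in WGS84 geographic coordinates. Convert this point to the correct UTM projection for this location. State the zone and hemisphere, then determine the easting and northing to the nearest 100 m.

Zone 3N: E 239100 m, N 2624000 m

Longitude -167.5592° lies in the 6° band [-168°, -162°), giving zone 3; latitude is north of the equator, so 3N.
Zone 3 central meridian λ₀ = 6×3 − 183 = -165°; Δλ = -2.5592°.
Transverse Mercator on WGS84 with k₀ = 0.9996 gives E = 239052.970 m, N = 2623965.950 m.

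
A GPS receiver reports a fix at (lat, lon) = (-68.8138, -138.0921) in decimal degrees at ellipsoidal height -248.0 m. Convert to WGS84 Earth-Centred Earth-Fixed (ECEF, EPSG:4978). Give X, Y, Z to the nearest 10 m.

WGS84: a = 6378137 m, e² = 0.006694380; N(φ) = a/√(1−e²sin²φ) = 6396778.877 m.
X = (N+h)·cosφ·cosλ = -1720416.799 m; Y = (N+h)·cosφ·sinλ = -1544069.945 m; Z = (N(1−e²)+h)·sinφ = -5924266.807 m.

X -1720420 m, Y -1544070 m, Z -5924270 m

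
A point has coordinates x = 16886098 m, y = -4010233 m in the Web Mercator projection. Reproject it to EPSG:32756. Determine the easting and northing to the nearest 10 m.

E 378860 m, N 6252420 m

Web Mercator inverse (R = 6378137 m) → φ = -33.86159707°, λ = 151.69039923°.
UTM 56S forward: E = 378861.388 m, N = 6252418.226 m.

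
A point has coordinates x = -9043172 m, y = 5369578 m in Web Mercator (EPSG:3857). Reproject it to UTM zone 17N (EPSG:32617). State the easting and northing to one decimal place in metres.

E 480866.2 m, N 4802741.6 m

Web Mercator inverse (R = 6378137 m) → φ = 43.37729853°, λ = -81.23619625°.
UTM 17N forward: E = 480866.245 m, N = 4802741.629 m.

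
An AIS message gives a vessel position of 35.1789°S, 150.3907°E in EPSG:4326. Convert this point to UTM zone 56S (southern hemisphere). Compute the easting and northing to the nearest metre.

E 262389 m, N 6103999 m

Zone 56 central meridian λ₀ = 6×56 − 183 = 153°; Δλ = -2.6093°.
Transverse Mercator on WGS84 with k₀ = 0.9996 gives E = 262388.609 m, N = 6103998.874 m.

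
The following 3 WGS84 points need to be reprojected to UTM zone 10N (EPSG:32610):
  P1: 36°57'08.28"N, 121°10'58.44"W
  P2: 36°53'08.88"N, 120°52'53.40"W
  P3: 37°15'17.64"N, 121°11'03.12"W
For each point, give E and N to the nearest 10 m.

P1: E 661790 m, N 4091120 m; P2: E 688790 m, N 4084300 m; P3: E 661030 m, N 4124690 m

UTM zone 10N: λ₀ = -123°, k₀ = 0.9996.
P1 (36.9523°, -121.1829°) → (661786.940, 4091123.414) m.
P2 (36.8858°, -120.8815°) → (688789.457, 4084299.375) m.
P3 (37.2549°, -121.1842°) → (661029.098, 4124694.828) m.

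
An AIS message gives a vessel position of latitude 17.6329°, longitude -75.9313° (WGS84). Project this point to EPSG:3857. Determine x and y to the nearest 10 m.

Web Mercator is spherical with R = a = 6378137 m.
x = R·λ = 6378137 × -1.325251190 = -8452633.651 m.
y = R·ln tan(π/4 + φ/2) = 6378137 × 0.312728389 = 1994624.507 m.

x -8452630 m, y 1994620 m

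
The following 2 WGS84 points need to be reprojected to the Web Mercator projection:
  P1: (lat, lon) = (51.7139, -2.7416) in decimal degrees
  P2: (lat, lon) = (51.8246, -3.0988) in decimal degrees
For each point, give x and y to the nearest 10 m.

Web Mercator: x = R·λ, y = R·ln tan(π/4+φ/2), R = 6378137 m.
P1 (51.7139°, -2.7416°) → (-305193.516, 6748559.302) m.
P2 (51.8246°, -3.0988°) → (-344956.838, 6768472.807) m.

P1: x -305190 m, y 6748560 m; P2: x -344960 m, y 6768470 m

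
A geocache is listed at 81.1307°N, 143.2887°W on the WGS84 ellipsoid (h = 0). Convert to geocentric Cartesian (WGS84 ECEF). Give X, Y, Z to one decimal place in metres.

X -790928.9 m, Y -589783.0 m, Z 6280239.2 m

WGS84: a = 6378137 m, e² = 0.006694380; N(φ) = a/√(1−e²sin²φ) = 6399081.048 m.
X = (N+h)·cosφ·cosλ = -790928.946 m; Y = (N+h)·cosφ·sinλ = -589782.957 m; Z = (N(1−e²)+h)·sinφ = 6280239.155 m.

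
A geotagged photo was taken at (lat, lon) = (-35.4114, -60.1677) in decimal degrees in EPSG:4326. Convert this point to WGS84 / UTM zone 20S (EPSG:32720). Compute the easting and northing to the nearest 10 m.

Zone 20 central meridian λ₀ = 6×20 − 183 = -63°; Δλ = +2.8323°.
Transverse Mercator on WGS84 with k₀ = 0.9996 gives E = 757186.520 m, N = 6077647.551 m.

E 757190 m, N 6077650 m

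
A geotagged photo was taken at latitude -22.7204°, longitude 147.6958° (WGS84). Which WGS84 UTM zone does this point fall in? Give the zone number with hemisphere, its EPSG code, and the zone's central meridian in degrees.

UTM zone = ⌊(λ + 180)/6⌋ + 1; 147.6958° ∈ [144°, 150°) → zone 55.
Hemisphere: S (φ < 0).
Central meridian λ₀ = 6×55 − 183 = 147°.
EPSG code: 32755.

Zone 55S (EPSG:32755), central meridian 147°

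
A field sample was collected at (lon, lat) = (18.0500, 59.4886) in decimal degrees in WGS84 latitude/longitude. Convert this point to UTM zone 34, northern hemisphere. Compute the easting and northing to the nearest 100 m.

E 333000 m, N 6598200 m

Zone 34 central meridian λ₀ = 6×34 − 183 = 21°; Δλ = -2.9500°.
Transverse Mercator on WGS84 with k₀ = 0.9996 gives E = 332958.759 m, N = 6598165.991 m.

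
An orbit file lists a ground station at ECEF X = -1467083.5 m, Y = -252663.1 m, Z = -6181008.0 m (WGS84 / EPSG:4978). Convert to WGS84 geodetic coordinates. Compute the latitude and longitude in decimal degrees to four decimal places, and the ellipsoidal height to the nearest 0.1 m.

lat -76.5457°, lon -170.2283°, h -165.5 m

λ = atan2(Y, X) = -170.22830122°; p = √(X²+Y²) = 1488681.5 m.
Bowring's method on WGS84 (a = 6378137 m, b = 6356752.314 m) gives φ = -76.54570043°, h = -165.475 m.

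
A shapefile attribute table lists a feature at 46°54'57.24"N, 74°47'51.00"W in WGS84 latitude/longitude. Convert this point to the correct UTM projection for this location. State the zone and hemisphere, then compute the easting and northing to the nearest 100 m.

Longitude -74.7975° lies in the 6° band [-78°, -72°), giving zone 18; latitude is north of the equator, so 18N.
Zone 18 central meridian λ₀ = 6×18 − 183 = -75°; Δλ = +0.2025°.
Transverse Mercator on WGS84 with k₀ = 0.9996 gives E = 515419.317 m, N = 5195838.352 m.

Zone 18N: E 515400 m, N 5195800 m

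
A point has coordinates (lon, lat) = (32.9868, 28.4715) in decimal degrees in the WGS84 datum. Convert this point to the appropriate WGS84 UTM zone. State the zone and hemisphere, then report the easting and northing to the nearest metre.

Longitude 32.9868° lies in the 6° band [30°, 36°), giving zone 36; latitude is north of the equator, so 36N.
Zone 36 central meridian λ₀ = 6×36 − 183 = 33°; Δλ = -0.0132°.
Transverse Mercator on WGS84 with k₀ = 0.9996 gives E = 498707.836 m, N = 3149434.710 m.

Zone 36N: E 498708 m, N 3149435 m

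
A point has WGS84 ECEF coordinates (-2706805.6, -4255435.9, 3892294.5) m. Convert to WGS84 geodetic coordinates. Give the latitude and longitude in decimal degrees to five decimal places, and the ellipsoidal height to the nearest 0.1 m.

λ = atan2(Y, X) = -122.45969984°; p = √(X²+Y²) = 5043365.1 m.
Bowring's method on WGS84 (a = 6378137 m, b = 6356752.314 m) gives φ = 37.84600030°, h = 544.842 m.

lat 37.84600°, lon -122.45970°, h 544.8 m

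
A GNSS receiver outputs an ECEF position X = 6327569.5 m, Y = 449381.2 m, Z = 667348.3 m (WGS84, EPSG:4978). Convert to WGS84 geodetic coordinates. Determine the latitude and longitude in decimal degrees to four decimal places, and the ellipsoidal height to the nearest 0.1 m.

λ = atan2(Y, X) = 4.06230042°; p = √(X²+Y²) = 6343506.9 m.
Bowring's method on WGS84 (a = 6378137 m, b = 6356752.314 m) gives φ = 6.04570016°, h = 611.636 m.

lat 6.0457°, lon 4.0623°, h 611.6 m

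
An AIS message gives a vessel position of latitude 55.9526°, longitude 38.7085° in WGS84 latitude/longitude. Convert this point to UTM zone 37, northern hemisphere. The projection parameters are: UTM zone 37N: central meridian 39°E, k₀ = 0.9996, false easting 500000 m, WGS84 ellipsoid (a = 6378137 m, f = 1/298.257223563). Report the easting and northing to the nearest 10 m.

E 481800 m, N 6200840 m

Zone 37 central meridian λ₀ = 6×37 − 183 = 39°; Δλ = -0.2915°.
Transverse Mercator on WGS84 with k₀ = 0.9996 gives E = 481797.566 m, N = 6200842.482 m.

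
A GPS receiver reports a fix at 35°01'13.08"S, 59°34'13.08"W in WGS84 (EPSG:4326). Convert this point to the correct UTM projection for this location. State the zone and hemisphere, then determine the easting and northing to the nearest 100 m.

Longitude -59.5703° lies in the 6° band [-60°, -54°), giving zone 21; latitude is south of the equator, so 21S.
Zone 21 central meridian λ₀ = 6×21 − 183 = -57°; Δλ = -2.5703°.
Transverse Mercator on WGS84 with k₀ = 0.9996 gives E = 265486.740 m, N = 6121685.915 m.

Zone 21S: E 265500 m, N 6121700 m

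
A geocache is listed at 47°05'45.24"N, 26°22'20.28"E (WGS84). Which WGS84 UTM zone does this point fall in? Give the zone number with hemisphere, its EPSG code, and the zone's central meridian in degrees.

Zone 35N (EPSG:32635), central meridian 27°

UTM zone = ⌊(λ + 180)/6⌋ + 1; 26.3723° ∈ [24°, 30°) → zone 35.
Hemisphere: N (φ ≥ 0).
Central meridian λ₀ = 6×35 − 183 = 27°.
EPSG code: 32635.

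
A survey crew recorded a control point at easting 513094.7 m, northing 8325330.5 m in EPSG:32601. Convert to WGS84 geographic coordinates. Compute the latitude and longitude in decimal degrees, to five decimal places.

Zone 1N: λ₀ = -177°, k₀ = 0.9996, false easting 500000 m.
Meridian distance M = (N − FN)/k₀ = 8328662.0 m.
Inverse transverse Mercator on WGS84 gives φ = 75.01499998°, λ = -176.54629913°.

lat 75.01500°, lon -176.54630°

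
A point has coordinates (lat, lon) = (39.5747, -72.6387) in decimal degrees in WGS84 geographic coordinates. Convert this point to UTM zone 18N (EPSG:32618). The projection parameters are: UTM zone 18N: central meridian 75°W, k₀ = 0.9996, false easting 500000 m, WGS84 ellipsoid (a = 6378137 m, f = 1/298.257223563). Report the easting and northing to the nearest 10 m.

E 702820 m, N 4383220 m

Zone 18 central meridian λ₀ = 6×18 − 183 = -75°; Δλ = +2.3613°.
Transverse Mercator on WGS84 with k₀ = 0.9996 gives E = 702815.680 m, N = 4383218.188 m.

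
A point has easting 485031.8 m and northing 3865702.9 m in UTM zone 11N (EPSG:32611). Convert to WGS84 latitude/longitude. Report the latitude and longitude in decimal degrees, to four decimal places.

Zone 11N: λ₀ = -117°, k₀ = 0.9996, false easting 500000 m.
Meridian distance M = (N − FN)/k₀ = 3867249.8 m.
Inverse transverse Mercator on WGS84 gives φ = 34.93369958°, λ = -117.16389992°.

lat 34.9337°, lon -117.1639°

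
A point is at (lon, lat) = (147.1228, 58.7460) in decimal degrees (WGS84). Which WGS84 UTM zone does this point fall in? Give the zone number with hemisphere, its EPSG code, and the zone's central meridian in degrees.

UTM zone = ⌊(λ + 180)/6⌋ + 1; 147.1228° ∈ [144°, 150°) → zone 55.
Hemisphere: N (φ ≥ 0).
Central meridian λ₀ = 6×55 − 183 = 147°.
EPSG code: 32655.

Zone 55N (EPSG:32655), central meridian 147°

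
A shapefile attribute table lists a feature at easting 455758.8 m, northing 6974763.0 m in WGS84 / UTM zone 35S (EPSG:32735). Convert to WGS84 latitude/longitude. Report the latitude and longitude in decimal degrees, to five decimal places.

Zone 35S: λ₀ = 27°, k₀ = 0.9996, false easting 500000 m, false northing 10000000 m.
Meridian distance M = (N − FN)/k₀ = -3026447.6 m.
Inverse transverse Mercator on WGS84 gives φ = -27.34960035°, λ = 26.55269952°.

lat -27.34960°, lon 26.55270°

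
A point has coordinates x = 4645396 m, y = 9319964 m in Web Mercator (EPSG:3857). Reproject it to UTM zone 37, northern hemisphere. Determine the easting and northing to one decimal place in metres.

Web Mercator inverse (R = 6378137 m) → φ = 63.88240159°, λ = 41.73030228°.
UTM 37N forward: E = 634074.897 m, N = 7086779.044 m.

E 634074.9 m, N 7086779.0 m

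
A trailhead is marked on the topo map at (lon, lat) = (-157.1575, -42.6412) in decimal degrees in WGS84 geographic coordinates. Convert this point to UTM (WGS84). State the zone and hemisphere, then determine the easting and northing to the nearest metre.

Zone 4S: E 651052 m, N 5277383 m

Longitude -157.1575° lies in the 6° band [-162°, -156°), giving zone 4; latitude is south of the equator, so 4S.
Zone 4 central meridian λ₀ = 6×4 − 183 = -159°; Δλ = +1.8425°.
Transverse Mercator on WGS84 with k₀ = 0.9996 gives E = 651052.200 m, N = 5277382.539 m.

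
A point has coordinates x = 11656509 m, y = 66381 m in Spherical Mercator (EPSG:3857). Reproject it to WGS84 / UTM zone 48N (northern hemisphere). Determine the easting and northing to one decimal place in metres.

E 467976.9 m, N 65909.9 m

Web Mercator inverse (R = 6378137 m) → φ = 0.59629990°, λ = 104.71220194°.
UTM 48N forward: E = 467976.869 m, N = 65909.917 m.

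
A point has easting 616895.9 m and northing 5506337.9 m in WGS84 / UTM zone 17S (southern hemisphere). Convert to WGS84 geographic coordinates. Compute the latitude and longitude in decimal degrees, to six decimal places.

lat -40.585500°, lon -79.618700°

Zone 17S: λ₀ = -81°, k₀ = 0.9996, false easting 500000 m, false northing 10000000 m.
Meridian distance M = (N − FN)/k₀ = -4495460.3 m.
Inverse transverse Mercator on WGS84 gives φ = -40.58549996°, λ = -79.61870017°.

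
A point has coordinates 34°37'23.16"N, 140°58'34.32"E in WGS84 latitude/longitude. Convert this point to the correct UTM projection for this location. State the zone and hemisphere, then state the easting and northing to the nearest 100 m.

Zone 54N: E 497800 m, N 3831200 m

Longitude 140.9762° lies in the 6° band [138°, 144°), giving zone 54; latitude is north of the equator, so 54N.
Zone 54 central meridian λ₀ = 6×54 − 183 = 141°; Δλ = -0.0238°.
Transverse Mercator on WGS84 with k₀ = 0.9996 gives E = 497818.299 m, N = 3831247.843 m.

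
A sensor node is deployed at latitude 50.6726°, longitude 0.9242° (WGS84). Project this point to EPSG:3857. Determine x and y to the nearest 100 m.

x 102900 m, y 6563600 m

Web Mercator is spherical with R = a = 6378137 m.
x = R·λ = 6378137 × 0.016130333 = 102881.473 m.
y = R·ln tan(π/4 + φ/2) = 6378137 × 1.029075342 = 6563583.516 m.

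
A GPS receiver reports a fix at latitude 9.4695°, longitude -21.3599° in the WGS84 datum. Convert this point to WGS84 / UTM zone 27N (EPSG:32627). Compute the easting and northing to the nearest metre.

E 460494 m, N 1046780 m

Zone 27 central meridian λ₀ = 6×27 − 183 = -21°; Δλ = -0.3599°.
Transverse Mercator on WGS84 with k₀ = 0.9996 gives E = 460494.033 m, N = 1046779.873 m.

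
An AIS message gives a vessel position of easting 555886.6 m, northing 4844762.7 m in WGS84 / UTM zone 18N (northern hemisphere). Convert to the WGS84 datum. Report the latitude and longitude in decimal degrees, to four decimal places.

lat 43.7538°, lon -74.3058°

Zone 18N: λ₀ = -75°, k₀ = 0.9996, false easting 500000 m.
Meridian distance M = (N − FN)/k₀ = 4846701.4 m.
Inverse transverse Mercator on WGS84 gives φ = 43.75380015°, λ = -74.30579951°.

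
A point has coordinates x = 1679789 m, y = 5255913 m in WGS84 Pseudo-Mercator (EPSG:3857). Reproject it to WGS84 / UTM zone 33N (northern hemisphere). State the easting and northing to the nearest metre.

E 507363 m, N 4719799 m

Web Mercator inverse (R = 6378137 m) → φ = 42.63059762°, λ = 15.08980133°.
UTM 33N forward: E = 507363.254 m, N = 4719798.526 m.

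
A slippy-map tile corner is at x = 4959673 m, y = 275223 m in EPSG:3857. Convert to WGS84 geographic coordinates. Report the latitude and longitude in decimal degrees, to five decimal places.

R = 6378137 m. λ = x/R = 44.55350060°.
φ = 2·arctan(exp(y/R)) − 90° = 2·arctan(1.04410) − 90° = 2.47160337°.

lat 2.47160°, lon 44.55350°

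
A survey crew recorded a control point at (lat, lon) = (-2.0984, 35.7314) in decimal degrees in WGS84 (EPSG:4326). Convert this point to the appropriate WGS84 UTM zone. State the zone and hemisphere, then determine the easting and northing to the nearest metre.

Zone 36S: E 803850 m, N 9767797 m

Longitude 35.7314° lies in the 6° band [30°, 36°), giving zone 36; latitude is south of the equator, so 36S.
Zone 36 central meridian λ₀ = 6×36 − 183 = 33°; Δλ = +2.7314°.
Transverse Mercator on WGS84 with k₀ = 0.9996 gives E = 803849.558 m, N = 9767797.366 m.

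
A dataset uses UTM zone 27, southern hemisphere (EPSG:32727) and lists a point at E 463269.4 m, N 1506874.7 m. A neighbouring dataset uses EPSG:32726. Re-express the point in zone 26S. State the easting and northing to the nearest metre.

UTM 27S → geographic: φ = -76.51529966°, λ = -22.41120071°.
UTM 26S (λ₀ = -27°) forward: E = 619333.794 m, N = 1502664.875 m.

E 619334 m, N 1502665 m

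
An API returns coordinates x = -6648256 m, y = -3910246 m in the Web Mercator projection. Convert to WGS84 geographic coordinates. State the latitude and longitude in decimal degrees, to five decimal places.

R = 6378137 m. λ = x/R = -59.72229978°.
φ = 2·arctan(exp(y/R)) − 90° = 2·arctan(0.54169) − 90° = -33.11250004°.

lat -33.11250°, lon -59.72230°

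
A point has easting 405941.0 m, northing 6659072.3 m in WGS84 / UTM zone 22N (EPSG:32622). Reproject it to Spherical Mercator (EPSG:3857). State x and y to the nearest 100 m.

x -5865400 m, y 8412700 m

Unproject from UTM 22N (λ₀ = -51°) → φ = 60.05800009°, λ = -52.68940017°.
Web Mercator (R = 6378137 m): x = -5865357.197 m, y = 8412662.307 m.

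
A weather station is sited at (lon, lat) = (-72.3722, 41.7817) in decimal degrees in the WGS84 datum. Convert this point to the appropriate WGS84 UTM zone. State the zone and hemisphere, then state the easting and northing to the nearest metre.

Longitude -72.3722° lies in the 6° band [-78°, -72°), giving zone 18; latitude is north of the equator, so 18N.
Zone 18 central meridian λ₀ = 6×18 − 183 = -75°; Δλ = +2.6278°.
Transverse Mercator on WGS84 with k₀ = 0.9996 gives E = 718379.099 m, N = 4628877.030 m.

Zone 18N: E 718379 m, N 4628877 m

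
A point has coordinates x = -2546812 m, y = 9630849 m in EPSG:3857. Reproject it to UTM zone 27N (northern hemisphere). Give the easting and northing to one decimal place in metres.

Web Mercator inverse (R = 6378137 m) → φ = 65.08519838°, λ = -22.87840145°.
UTM 27N forward: E = 411713.288 m, N = 7219262.510 m.

E 411713.3 m, N 7219262.5 m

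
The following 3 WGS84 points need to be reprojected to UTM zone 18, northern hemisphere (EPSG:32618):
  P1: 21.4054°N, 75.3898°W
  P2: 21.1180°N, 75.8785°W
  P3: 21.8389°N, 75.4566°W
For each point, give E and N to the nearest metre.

P1: E 459599 m, N 2367066 m; P2: E 408768 m, N 2335459 m; P3: E 452816 m, N 2415066 m

UTM zone 18N: λ₀ = -75°, k₀ = 0.9996.
P1 (21.4054°, -75.3898°) → (459598.717, 2367065.598) m.
P2 (21.1180°, -75.8785°) → (408767.824, 2335459.119) m.
P3 (21.8389°, -75.4566°) → (452815.952, 2415065.561) m.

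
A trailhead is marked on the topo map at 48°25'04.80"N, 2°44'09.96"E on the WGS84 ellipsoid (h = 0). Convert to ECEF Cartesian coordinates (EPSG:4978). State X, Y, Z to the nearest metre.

X 4236229 m, Y 202451 m, Z 4747851 m

WGS84: a = 6378137 m, e² = 0.006694380; N(φ) = a/√(1−e²sin²φ) = 6390115.632 m.
X = (N+h)·cosφ·cosλ = 4236229.018 m; Y = (N+h)·cosφ·sinλ = 202450.600 m; Z = (N(1−e²)+h)·sinφ = 4747850.748 m.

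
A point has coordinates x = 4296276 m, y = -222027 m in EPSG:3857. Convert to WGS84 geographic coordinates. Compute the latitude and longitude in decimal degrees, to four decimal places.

R = 6378137 m. λ = x/R = 38.59410396°.
φ = 2·arctan(exp(y/R)) − 90° = 2·arctan(0.96579) − 90° = -1.99409978°.

lat -1.9941°, lon 38.5941°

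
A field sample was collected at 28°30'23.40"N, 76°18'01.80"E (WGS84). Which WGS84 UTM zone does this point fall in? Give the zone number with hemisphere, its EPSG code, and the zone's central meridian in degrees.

UTM zone = ⌊(λ + 180)/6⌋ + 1; 76.3005° ∈ [72°, 78°) → zone 43.
Hemisphere: N (φ ≥ 0).
Central meridian λ₀ = 6×43 − 183 = 75°.
EPSG code: 32643.

Zone 43N (EPSG:32643), central meridian 75°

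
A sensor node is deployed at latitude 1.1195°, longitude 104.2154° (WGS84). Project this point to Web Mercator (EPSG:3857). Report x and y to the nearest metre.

Web Mercator is spherical with R = a = 6378137 m.
x = R·λ = 6378137 × 1.818901861 = 11601205.261 m.
y = R·ln tan(π/4 + φ/2) = 6378137 × 0.019540204 = 124630.100 m.

x 11601205 m, y 124630 m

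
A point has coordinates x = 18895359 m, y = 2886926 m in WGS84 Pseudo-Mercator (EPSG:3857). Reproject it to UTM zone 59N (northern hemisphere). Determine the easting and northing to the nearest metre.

E 372931 m, N 2775617 m

Web Mercator inverse (R = 6378137 m) → φ = 25.09099943°, λ = 169.73989789°.
UTM 59N forward: E = 372930.670 m, N = 2775616.651 m.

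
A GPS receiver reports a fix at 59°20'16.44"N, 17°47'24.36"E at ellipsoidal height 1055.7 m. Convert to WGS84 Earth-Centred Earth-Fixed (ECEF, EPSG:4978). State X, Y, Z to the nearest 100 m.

WGS84: a = 6378137 m, e² = 0.006694380; N(φ) = a/√(1−e²sin²φ) = 6393992.497 m.
X = (N+h)·cosφ·cosλ = 3105359.908 m; Y = (N+h)·cosφ·sinλ = 996430.147 m; Z = (N(1−e²)+h)·sinφ = 5464135.807 m.

X 3105400 m, Y 996400 m, Z 5464100 m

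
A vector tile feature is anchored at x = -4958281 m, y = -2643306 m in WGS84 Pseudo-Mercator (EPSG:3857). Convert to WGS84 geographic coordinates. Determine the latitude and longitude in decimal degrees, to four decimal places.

lat -23.0933°, lon -44.5410°

R = 6378137 m. λ = x/R = -44.54099605°.
φ = 2·arctan(exp(y/R)) − 90° = 2·arctan(0.66072) − 90° = -23.09330330°.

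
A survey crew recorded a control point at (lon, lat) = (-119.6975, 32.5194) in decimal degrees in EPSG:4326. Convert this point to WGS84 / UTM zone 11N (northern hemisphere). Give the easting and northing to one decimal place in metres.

Zone 11 central meridian λ₀ = 6×11 − 183 = -117°; Δλ = -2.6975°.
Transverse Mercator on WGS84 with k₀ = 0.9996 gives E = 246613.701 m, N = 3601217.639 m.

E 246613.7 m, N 3601217.6 m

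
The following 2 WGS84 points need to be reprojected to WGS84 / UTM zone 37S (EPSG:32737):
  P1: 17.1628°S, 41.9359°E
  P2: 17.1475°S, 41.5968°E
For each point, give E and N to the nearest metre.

P1: E 812349 m, N 8100072 m; P2: E 776273 m, N 8102281 m

UTM zone 37S: λ₀ = 39°, k₀ = 0.9996.
P1 (-17.1628°, 41.9359°) → (812349.289, 8100072.132) m.
P2 (-17.1475°, 41.5968°) → (776273.341, 8102280.887) m.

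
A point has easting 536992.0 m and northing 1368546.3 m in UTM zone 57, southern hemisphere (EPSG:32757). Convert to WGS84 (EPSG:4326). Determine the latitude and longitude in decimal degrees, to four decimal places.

Zone 57S: λ₀ = 159°, k₀ = 0.9996, false easting 500000 m, false northing 10000000 m.
Meridian distance M = (N − FN)/k₀ = -8634907.7 m.
Inverse transverse Mercator on WGS84 gives φ = -77.75440003°, λ = 160.56250197°.

lat -77.7544°, lon 160.5625°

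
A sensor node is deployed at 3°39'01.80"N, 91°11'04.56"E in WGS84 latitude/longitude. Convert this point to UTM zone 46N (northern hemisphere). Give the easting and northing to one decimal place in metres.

E 298364.9 m, N 403698.8 m

Zone 46 central meridian λ₀ = 6×46 − 183 = 93°; Δλ = -1.8154°.
Transverse Mercator on WGS84 with k₀ = 0.9996 gives E = 298364.880 m, N = 403698.849 m.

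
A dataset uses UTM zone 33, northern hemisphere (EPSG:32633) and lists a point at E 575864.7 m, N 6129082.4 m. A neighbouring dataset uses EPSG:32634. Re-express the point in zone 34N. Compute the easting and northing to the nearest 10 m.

E 195070 m, N 6138950 m

UTM 33N → geographic: φ = 55.30230005°, λ = 16.19500058°.
UTM 34N (λ₀ = 21°) forward: E = 195072.446 m, N = 6138954.393 m.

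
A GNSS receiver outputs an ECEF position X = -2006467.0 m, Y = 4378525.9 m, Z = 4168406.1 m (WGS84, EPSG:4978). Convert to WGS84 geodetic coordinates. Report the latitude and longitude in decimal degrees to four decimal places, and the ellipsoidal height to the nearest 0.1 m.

lat 41.0656°, lon 114.6197°, h 742.0 m

λ = atan2(Y, X) = 114.61970008°; p = √(X²+Y²) = 4816367.8 m.
Bowring's method on WGS84 (a = 6378137 m, b = 6356752.314 m) gives φ = 41.06559998°, h = 742.012 m.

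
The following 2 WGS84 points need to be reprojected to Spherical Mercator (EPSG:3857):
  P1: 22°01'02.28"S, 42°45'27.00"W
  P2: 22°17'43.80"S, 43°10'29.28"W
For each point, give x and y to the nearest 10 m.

Web Mercator: x = R·λ, y = R·ln tan(π/4+φ/2), R = 6378137 m.
P1 (-22.0173°, -42.7575°) → (-4759743.128, -2513602.433) m.
P2 (-22.2955°, -43.1748°) → (-4806196.751, -2547040.711) m.

P1: x -4759740 m, y -2513600 m; P2: x -4806200 m, y -2547040 m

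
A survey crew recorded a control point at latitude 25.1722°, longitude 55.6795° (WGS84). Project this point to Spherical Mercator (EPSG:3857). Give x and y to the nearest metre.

x 6198214 m, y 2896910 m

Web Mercator is spherical with R = a = 6378137 m.
x = R·λ = 6378137 × 0.971790601 = 6198213.588 m.
y = R·ln tan(π/4 + φ/2) = 6378137 × 0.454193816 = 2896910.381 m.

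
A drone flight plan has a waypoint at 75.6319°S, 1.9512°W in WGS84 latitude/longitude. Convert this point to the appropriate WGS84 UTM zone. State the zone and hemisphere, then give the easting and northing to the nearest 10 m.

Zone 30S: E 529050 m, N 1605630 m

Longitude -1.9512° lies in the 6° band [-6°, 0°), giving zone 30; latitude is south of the equator, so 30S.
Zone 30 central meridian λ₀ = 6×30 − 183 = -3°; Δλ = +1.0488°.
Transverse Mercator on WGS84 with k₀ = 0.9996 gives E = 529050.434 m, N = 1605630.228 m.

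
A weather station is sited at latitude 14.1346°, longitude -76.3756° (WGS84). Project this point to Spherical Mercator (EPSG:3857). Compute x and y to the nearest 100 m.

Web Mercator is spherical with R = a = 6378137 m.
x = R·λ = 6378137 × -1.333005688 = -8502092.901 m.
y = R·ln tan(π/4 + φ/2) = 6378137 × 0.249236320 = 1589663.393 m.

x -8502100 m, y 1589700 m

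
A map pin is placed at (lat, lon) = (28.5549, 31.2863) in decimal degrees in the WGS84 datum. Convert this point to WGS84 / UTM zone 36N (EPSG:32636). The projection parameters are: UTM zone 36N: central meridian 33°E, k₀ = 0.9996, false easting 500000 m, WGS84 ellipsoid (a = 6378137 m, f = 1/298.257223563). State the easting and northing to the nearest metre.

E 332362 m, N 3159873 m

Zone 36 central meridian λ₀ = 6×36 − 183 = 33°; Δλ = -1.7137°.
Transverse Mercator on WGS84 with k₀ = 0.9996 gives E = 332362.037 m, N = 3159872.557 m.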